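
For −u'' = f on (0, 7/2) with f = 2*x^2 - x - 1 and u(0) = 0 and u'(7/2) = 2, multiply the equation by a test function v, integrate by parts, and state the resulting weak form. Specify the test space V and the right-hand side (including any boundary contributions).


V = {v ∈ H^1(0, 7/2) : v(0) = 0} (test functions vanish at x = 0 where u is specified); weak form: ∫_0^7/2 u'v' dx = ∫_0^7/2 (2*x^2 - x - 1) v dx + 2·v(7/2) for all v ∈ V.

Multiply both sides by a test function v and integrate from 0 to 7/2:
  ∫_0^7/2 −u''(x) v(x) dx = ∫_0^7/2 f(x) v(x) dx.
Integrate the LHS by parts once:
  ∫_0^7/2 −u'' v dx = −[u'(x) v(x)]_0^7/2 + ∫_0^7/2 u'(x) v'(x) dx.
Thus ∫_0^7/2 u'(x) v'(x) dx = ∫_0^7/2 f(x) v(x) dx + [u'(x) v(x)]_0^7/2.
Choose V so that boundary terms are either known or forced to vanish.
Mixed BC: u(0) = 0 (Dirichlet) and u'(7/2) = 2 (Neumann). Define V = {v ∈ H^1(0, 7/2) : v(0) = 0}. Then [u' v]_0^7/2 = u'(7/2)·v(7/2) − u'(0)·0 = 2·v(7/2).
Weak formulation: find u (satisfying any essential BC) such that ∫_0^7/2 u'(x) v'(x) dx = ∫_0^7/2 f v dx + 2·v(7/2) for all v ∈ V (Dirichlet at 0 absorbed into V; Neumann datum at x = 7/2 contributes the boundary term).
Substituting f(x) = 2*x^2 - x - 1, the right-hand side is ∫_0^7/2 (2*x^2 - x - 1) v dx + 2·v(7/2).


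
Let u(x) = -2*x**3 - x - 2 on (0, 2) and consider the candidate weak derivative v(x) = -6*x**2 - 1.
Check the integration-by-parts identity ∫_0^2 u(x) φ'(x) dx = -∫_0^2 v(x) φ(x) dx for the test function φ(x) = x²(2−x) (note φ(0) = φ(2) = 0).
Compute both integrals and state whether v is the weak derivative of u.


LHS = 212/15, RHS = 212/15. Yes, v = u' weakly.

u(x) = -2*x**3 - x - 2, classical derivative u'(x) = -6*x**2 - 1.
φ(x) = x²(2−x), so φ'(x) = x*(4 - 3*x).
Note φ(0) = φ(2) = 0, so the boundary term u·φ vanishes.
LHS = ∫_0^2 u(x) φ'(x) dx = ∫_0^2 (6*x^5 - 8*x^4 + 3*x^3 + 2*x^2 - 8*x) dx. Term by term:
  ∫_0^2 6*x^5 dx = 64;  ∫_0^2 -8*x^4 dx = -256/5;  ∫_0^2 3*x^3 dx = 12;
  ∫_0^2 2*x^2 dx = 16/3;  ∫_0^2 -8*x dx = -16.
Sum: 64 − 256/5 + 12 + 16/3 − 16 = 212/15.
So LHS = 212/15.
∫_0^2 v(x) φ(x) dx = ∫_0^2 (6*x^5 - 12*x^4 + x^3 - 2*x^2) dx. Term by term:
  ∫_0^2 6*x^5 dx = 64;  ∫_0^2 -12*x^4 dx = -384/5;  ∫_0^2 x^3 dx = 4;
  ∫_0^2 -2*x^2 dx = -16/3.
Sum: 64 − 384/5 + 4 − 16/3 = -212/15.
So RHS = -∫_0^2 v(x) φ(x) dx = 212/15.
LHS = RHS, so the identity holds for this test φ.
Moreover u is smooth here and v(x) = u'(x) = -6*x**2 - 1 pointwise, so the identity holds for every test function. Hence v is the weak derivative of u.


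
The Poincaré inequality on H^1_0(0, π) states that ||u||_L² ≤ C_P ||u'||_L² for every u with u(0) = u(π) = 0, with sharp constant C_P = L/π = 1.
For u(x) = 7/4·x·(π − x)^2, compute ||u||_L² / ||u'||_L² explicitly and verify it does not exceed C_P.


||u||_L² / ||u'||_L² = sqrt(14)*π/14 < C_P = 1.

u(x) = 7/4·x·(π − x)^2, so u'(x) = 7*(x - π)*(3*x - π)/4.
u(x) = 7/4·x·(π − x)^2 vanishes at x = 0 and x = π, so u ∈ H^1_0(0, π). Differentiate via the product rule and integrate the resulting polynomials term by term.
  ∫_0^π u² dx = ∫_0^π (49*x^6/16 - 49*π*x^5/4 + 147*π^2*x^4/8 - 49*π^3*x^3/4 + 49*π^4*x^2/16) dx. Term by term:
    ∫_0^π 49*x^6/16 dx = 7*π^7/16;  ∫_0^π -49*π*x^5/4 dx = -49*π^7/24;  ∫_0^π 147*π^2*x^4/8 dx = 147*π^7/40;
    ∫_0^π -49*π^3*x^3/4 dx = -49*π^7/16;  ∫_0^π 49*π^4*x^2/16 dx = 49*π^7/48.
  Sum: 7*π^7/16 − 49*π^7/24 + 147*π^7/40 − 49*π^7/16 + 49*π^7/48 = 7*π^7/240.
  ∫_0^π (u')² dx = ∫_0^π (441*x^4/16 - 147*π*x^3/2 + 539*π^2*x^2/8 - 49*π^3*x/2 + 49*π^4/16) dx. Term by term:
    ∫_0^π 441*x^4/16 dx = 441*π^5/80;  ∫_0^π -147*π*x^3/2 dx = -147*π^5/8;  ∫_0^π 539*π^2*x^2/8 dx = 539*π^5/24;
    ∫_0^π -49*π^3*x/2 dx = -49*π^5/4;  ∫_0^π 49*π^4/16 dx = 49*π^5/16.
  Sum: 441*π^5/80 − 147*π^5/8 + 539*π^5/24 − 49*π^5/4 + 49*π^5/16 = 49*π^5/120.
∫_0^π u² dx = 7*π^7/240, so ||u||_L² = sqrt(105)*π^(7/2)/60.
∫_0^π (u')² dx = 49*π^5/120, so ||u'||_L² = 7*sqrt(30)*π^(5/2)/60.
Ratio ||u||_L² / ||u'||_L² = sqrt(14)*π/14.
Sharp Poincaré constant on H^1_0(0, π) is C_P = L/π = 1, achieved by sin(x).
A polynomial bump cannot attain the sharp Poincaré constant (only the first sine eigenfunction does), so the ratio is strictly less than C_P, consistent with ||u||_L² ≤ C_P ||u'||_L².


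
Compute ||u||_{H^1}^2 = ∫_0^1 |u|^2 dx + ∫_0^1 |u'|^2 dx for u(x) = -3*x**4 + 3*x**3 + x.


||u||_{H^1}^2 = 983/420

The H^1 norm (squared) on an interval (0, L) is
  ||u||_{H^1}^2 = ∫_0^L u(x)^2 dx + ∫_0^L u'(x)^2 dx.
Compute u'(x) = -12*x**3 + 9*x**2 + 1.
Then u(x)^2 = 9*x**8 - 18*x**7 + 9*x**6 - 6*x**5 + 6*x**4 + x**2 and u'(x)^2 = 144*x**6 - 216*x**5 + 81*x**4 - 24*x**3 + 18*x**2 + 1.
Integrate each monomial from 0 to 1 using ∫_0^1 c·x^n dx = c·1^(n+1)/(n+1):
  ∫_0^1 u(x)^2 dx = ∫_0^1 (9*x^8 - 18*x^7 + 9*x^6 - 6*x^5 + 6*x^4 + x^2) dx. Term by term:
    ∫_0^1 9*x^8 dx = 1;  ∫_0^1 -18*x^7 dx = -9/4;  ∫_0^1 9*x^6 dx = 9/7;
    ∫_0^1 -6*x^5 dx = -1;  ∫_0^1 6*x^4 dx = 6/5;  ∫_0^1 x^2 dx = 1/3.
  Sum: 1 − 9/4 + 9/7 − 1 + 6/5 + 1/3 = 239/420.
  ∫_0^1 u'(x)^2 dx = ∫_0^1 (144*x^6 - 216*x^5 + 81*x^4 - 24*x^3 + 18*x^2 + 1) dx. Term by term:
    ∫_0^1 144*x^6 dx = 144/7;  ∫_0^1 -216*x^5 dx = -36;  ∫_0^1 81*x^4 dx = 81/5;
    ∫_0^1 -24*x^3 dx = -6;  ∫_0^1 18*x^2 dx = 6;  ∫_0^1 1 dx = 1.
  Sum: 144/7 − 36 + 81/5 − 6 + 6 + 1 = 62/35.
Adding: ||u||_{H^1}^2 = 239/420 + 62/35 = 983/420.


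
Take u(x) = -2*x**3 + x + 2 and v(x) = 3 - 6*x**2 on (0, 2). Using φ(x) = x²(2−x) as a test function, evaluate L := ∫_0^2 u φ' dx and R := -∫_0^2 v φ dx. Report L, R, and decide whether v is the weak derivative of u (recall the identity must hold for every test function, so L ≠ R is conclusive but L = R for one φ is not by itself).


LHS = 172/15, RHS = 44/5. No, v is not the weak derivative of u.

u(x) = -2*x**3 + x + 2, classical derivative u'(x) = 1 - 6*x**2.
φ(x) = x²(2−x), so φ'(x) = x*(4 - 3*x).
Note φ(0) = φ(2) = 0, so the boundary term u·φ vanishes.
LHS = ∫_0^2 u(x) φ'(x) dx = ∫_0^2 (6*x^5 - 8*x^4 - 3*x^3 - 2*x^2 + 8*x) dx. Term by term:
  ∫_0^2 6*x^5 dx = 64;  ∫_0^2 -8*x^4 dx = -256/5;  ∫_0^2 -3*x^3 dx = -12;
  ∫_0^2 -2*x^2 dx = -16/3;  ∫_0^2 8*x dx = 16.
Sum: 64 − 256/5 − 12 − 16/3 + 16 = 172/15.
So LHS = 172/15.
∫_0^2 v(x) φ(x) dx = ∫_0^2 (6*x^5 - 12*x^4 - 3*x^3 + 6*x^2) dx. Term by term:
  ∫_0^2 6*x^5 dx = 64;  ∫_0^2 -12*x^4 dx = -384/5;  ∫_0^2 -3*x^3 dx = -12;
  ∫_0^2 6*x^2 dx = 16.
Sum: 64 − 384/5 − 12 + 16 = -44/5.
So RHS = -∫_0^2 v(x) φ(x) dx = 44/5.
LHS − RHS = 8/3 ≠ 0, so the identity fails.
(For a valid weak derivative the identity must hold for EVERY test function, in particular this one. The failure shows v is NOT the weak derivative of u.)
Correct weak derivative would be u'(x) = 1 - 6*x**2.


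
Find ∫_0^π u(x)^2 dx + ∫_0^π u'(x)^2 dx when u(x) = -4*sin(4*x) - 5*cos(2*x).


||u||_{H^1(0,π)}^2 = 397*π/2

u'(x) = 10*sin(2*x) - 16*cos(4*x).
Expand u² and (u')² and integrate term by term on (0, π), using: for integers n ≥ 1, ∫_0^π sin²(nx) dx = ∫_0^π cos²(nx) dx = π/2; for n ≠ n', ∫_0^π sin(nx)sin(n'x) dx = ∫_0^π cos(nx)cos(n'x) dx = 0; and by product-to-sum, ∫_0^π sin(nx)cos(n'x) dx = ½∫_0^π [sin((n+n')x) + sin((n−n')x)] dx, which is 0 when n+n' is even and 2n/(n²−n'²) when n+n' is odd (it need not vanish on (0, π)).
  u² squared terms: (-5)²·∫cos(2x)² dx = 25·π/2 = 25*π/2;  (-4)²·∫sin(4x)² dx = 16·π/2 = 8*π.
  u² cross terms: 2·(-5)·(-4)·∫cos(2x)·sin(4x) dx = 40·(0) = 0.
  So ∫_0^π u² dx = 25*π/2 + 8*π + 0 = 41*π/2.
  (u')² squared terms: (-16)²·∫cos(4x)² dx = 256·π/2 = 128*π;  (10)²·∫sin(2x)² dx = 100·π/2 = 50*π.
  (u')² cross terms: 2·(-16)·(10)·∫cos(4x)·sin(2x) dx = -320·(0) = 0.
  So ∫_0^π (u')² dx = 128*π + 50*π + 0 = 178*π.
||u||_{H^1}^2 = (41*π/2) + (178*π) = 397*π/2.


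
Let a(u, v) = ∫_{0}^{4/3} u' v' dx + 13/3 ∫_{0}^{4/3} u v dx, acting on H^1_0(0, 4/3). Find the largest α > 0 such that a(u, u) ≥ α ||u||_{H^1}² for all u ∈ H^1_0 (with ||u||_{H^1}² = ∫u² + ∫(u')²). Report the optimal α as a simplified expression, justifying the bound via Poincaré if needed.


α = 1

Coercivity of a(·,·) on H^1_0(0, 4/3) means a(u, u) ≥ α ||u||_{H^1}² for every u ∈ H^1_0.
The interval has length L = 4/3, and Poincaré/coercivity depend only on L. Here a(u, u) = ∫(u')² + (13/3)·∫u².
Here c = 13/3 ≥ 1, so a(u,u) = ∫(u')² + c∫u² ≥ ∫(u')² + ∫u² = ||u||_{H^1}², i.e. α = 1 works. No larger α is possible: a(u,u) ≥ α||u||_{H^1}² means (1−α)∫(u')² ≥ (α−c)∫u², and for the modes u_n = sin(nπ(x−x₀)/L) (x₀ the left endpoint) one has ∫u_n²/∫(u_n')² = (L/(nπ))² → 0, so a(u_n,u_n)/||u_n||_{H^1}² → 1. Hence the optimal constant is α = 1.
Therefore α = 1.


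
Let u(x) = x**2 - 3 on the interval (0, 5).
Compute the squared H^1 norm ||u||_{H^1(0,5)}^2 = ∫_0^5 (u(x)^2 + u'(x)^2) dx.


||u||_{H^1}^2 = 1760/3

The H^1 norm (squared) on an interval (0, L) is
  ||u||_{H^1}^2 = ∫_0^L u(x)^2 dx + ∫_0^L u'(x)^2 dx.
Compute u'(x) = 2*x.
Then u(x)^2 = x**4 - 6*x**2 + 9 and u'(x)^2 = 4*x**2.
Integrate each monomial from 0 to 5 using ∫_0^5 c·x^n dx = c·5^(n+1)/(n+1):
  ∫_0^5 u(x)^2 dx = ∫_0^5 (x^4 - 6*x^2 + 9) dx. Term by term:
    ∫_0^5 x^4 dx = 625;  ∫_0^5 -6*x^2 dx = -250;  ∫_0^5 9 dx = 45.
  Sum: 625 − 250 + 45 = 420.
  ∫_0^5 u'(x)^2 dx = ∫_0^5 (4*x^2) dx. Term by term:
    ∫_0^5 4*x^2 dx = 500/3.
Adding: ||u||_{H^1}^2 = 420 + 500/3 = 1760/3.


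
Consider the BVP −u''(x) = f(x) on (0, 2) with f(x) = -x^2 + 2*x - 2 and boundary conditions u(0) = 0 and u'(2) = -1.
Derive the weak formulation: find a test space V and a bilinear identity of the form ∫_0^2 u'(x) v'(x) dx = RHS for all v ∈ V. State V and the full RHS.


V = {v ∈ H^1(0, 2) : v(0) = 0} (test functions vanish at x = 0 where u is specified); weak form: ∫_0^2 u'v' dx = ∫_0^2 (-x^2 + 2*x - 2) v dx − v(2) for all v ∈ V.

Multiply both sides by a test function v and integrate from 0 to 2:
  ∫_0^2 −u''(x) v(x) dx = ∫_0^2 f(x) v(x) dx.
Integrate the LHS by parts once:
  ∫_0^2 −u'' v dx = −[u'(x) v(x)]_0^2 + ∫_0^2 u'(x) v'(x) dx.
Thus ∫_0^2 u'(x) v'(x) dx = ∫_0^2 f(x) v(x) dx + [u'(x) v(x)]_0^2.
Choose V so that boundary terms are either known or forced to vanish.
Mixed BC: u(0) = 0 (Dirichlet) and u'(2) = -1 (Neumann). Define V = {v ∈ H^1(0, 2) : v(0) = 0}. Then [u' v]_0^2 = u'(2)·v(2) − u'(0)·0 = − v(2).
Weak formulation: find u (satisfying any essential BC) such that ∫_0^2 u'(x) v'(x) dx = ∫_0^2 f v dx − v(2) for all v ∈ V (Dirichlet at 0 absorbed into V; Neumann datum at x = 2 contributes the boundary term).
Substituting f(x) = -x^2 + 2*x - 2, the right-hand side is ∫_0^2 (-x^2 + 2*x - 2) v dx − v(2).


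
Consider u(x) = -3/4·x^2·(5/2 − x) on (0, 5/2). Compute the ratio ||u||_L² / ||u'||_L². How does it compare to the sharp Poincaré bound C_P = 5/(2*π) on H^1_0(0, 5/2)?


||u||_L² / ||u'||_L² = 5*sqrt(14)/28 < C_P = 5/(2*π).

u(x) = -3/4·x^2·(5/2 − x), so u'(x) = 3*x*(3*x - 5)/4.
u(x) = -3/4·x^2·(5/2 − x) vanishes at x = 0 and x = 5/2, so u ∈ H^1_0(0, 5/2). Differentiate via the product rule and integrate the resulting polynomials term by term.
  ∫_0^5/2 u² dx = ∫_0^5/2 (9*x^6/16 - 45*x^5/16 + 225*x^4/64) dx. Term by term:
    ∫_0^5/2 9*x^6/16 dx = 703125/14336;  ∫_0^5/2 -45*x^5/16 dx = -234375/2048;  ∫_0^5/2 225*x^4/64 dx = 140625/2048.
  Sum: 703125/14336 − 234375/2048 + 140625/2048 = 46875/14336.
  ∫_0^5/2 (u')² dx = ∫_0^5/2 (81*x^4/16 - 135*x^3/8 + 225*x^2/16) dx. Term by term:
    ∫_0^5/2 81*x^4/16 dx = 50625/512;  ∫_0^5/2 -135*x^3/8 dx = -84375/512;  ∫_0^5/2 225*x^2/16 dx = 9375/128.
  Sum: 50625/512 − 84375/512 + 9375/128 = 1875/256.
∫_0^5/2 u² dx = 46875/14336, so ||u||_L² = 125*sqrt(42)/448.
∫_0^5/2 (u')² dx = 1875/256, so ||u'||_L² = 25*sqrt(3)/16.
Ratio ||u||_L² / ||u'||_L² = 5*sqrt(14)/28.
Sharp Poincaré constant on H^1_0(0, 5/2) is C_P = L/π = 5/(2*π), achieved by sin(2*π/5·x).
A polynomial bump cannot attain the sharp Poincaré constant (only the first sine eigenfunction does), so the ratio is strictly less than C_P, consistent with ||u||_L² ≤ C_P ||u'||_L².


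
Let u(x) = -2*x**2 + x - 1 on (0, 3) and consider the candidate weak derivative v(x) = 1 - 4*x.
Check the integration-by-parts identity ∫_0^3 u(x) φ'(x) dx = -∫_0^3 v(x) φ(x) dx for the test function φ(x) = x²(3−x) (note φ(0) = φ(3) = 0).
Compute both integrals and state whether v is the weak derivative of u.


LHS = 837/20, RHS = 837/20. Yes, v = u' weakly.

u(x) = -2*x**2 + x - 1, classical derivative u'(x) = 1 - 4*x.
φ(x) = x²(3−x), so φ'(x) = 3*x*(2 - x).
Note φ(0) = φ(3) = 0, so the boundary term u·φ vanishes.
LHS = ∫_0^3 u(x) φ'(x) dx = ∫_0^3 (6*x^4 - 15*x^3 + 9*x^2 - 6*x) dx. Term by term:
  ∫_0^3 6*x^4 dx = 1458/5;  ∫_0^3 -15*x^3 dx = -1215/4;  ∫_0^3 9*x^2 dx = 81;
  ∫_0^3 -6*x dx = -27.
Sum: 1458/5 − 1215/4 + 81 − 27 = 837/20.
So LHS = 837/20.
∫_0^3 v(x) φ(x) dx = ∫_0^3 (4*x^4 - 13*x^3 + 3*x^2) dx. Term by term:
  ∫_0^3 4*x^4 dx = 972/5;  ∫_0^3 -13*x^3 dx = -1053/4;  ∫_0^3 3*x^2 dx = 27.
Sum: 972/5 − 1053/4 + 27 = -837/20.
So RHS = -∫_0^3 v(x) φ(x) dx = 837/20.
LHS = RHS, so the identity holds for this test φ.
Moreover u is smooth here and v(x) = u'(x) = 1 - 4*x pointwise, so the identity holds for every test function. Hence v is the weak derivative of u.


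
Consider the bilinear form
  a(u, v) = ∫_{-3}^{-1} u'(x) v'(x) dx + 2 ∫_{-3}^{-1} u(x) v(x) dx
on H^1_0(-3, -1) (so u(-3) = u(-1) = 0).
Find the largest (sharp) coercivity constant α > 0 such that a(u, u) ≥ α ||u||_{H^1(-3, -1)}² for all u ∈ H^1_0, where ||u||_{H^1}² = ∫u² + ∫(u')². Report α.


α = 1

Coercivity of a(·,·) on H^1_0(-3, -1) means a(u, u) ≥ α ||u||_{H^1}² for every u ∈ H^1_0.
The interval has length L = 2, and Poincaré/coercivity depend only on L. Here a(u, u) = ∫(u')² + (2)·∫u².
Here c = 2 ≥ 1, so a(u,u) = ∫(u')² + c∫u² ≥ ∫(u')² + ∫u² = ||u||_{H^1}², i.e. α = 1 works. No larger α is possible: a(u,u) ≥ α||u||_{H^1}² means (1−α)∫(u')² ≥ (α−c)∫u², and for the modes u_n = sin(nπ(x−x₀)/L) (x₀ the left endpoint) one has ∫u_n²/∫(u_n')² = (L/(nπ))² → 0, so a(u_n,u_n)/||u_n||_{H^1}² → 1. Hence the optimal constant is α = 1.
Therefore α = 1.


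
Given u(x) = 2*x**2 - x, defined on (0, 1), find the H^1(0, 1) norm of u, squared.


||u||_{H^1}^2 = 37/15

The H^1 norm (squared) on an interval (0, L) is
  ||u||_{H^1}^2 = ∫_0^L u(x)^2 dx + ∫_0^L u'(x)^2 dx.
Compute u'(x) = 4*x - 1.
Then u(x)^2 = 4*x**4 - 4*x**3 + x**2 and u'(x)^2 = 16*x**2 - 8*x + 1.
Integrate each monomial from 0 to 1 using ∫_0^1 c·x^n dx = c·1^(n+1)/(n+1):
  ∫_0^1 u(x)^2 dx = ∫_0^1 (4*x^4 - 4*x^3 + x^2) dx. Term by term:
    ∫_0^1 4*x^4 dx = 4/5;  ∫_0^1 -4*x^3 dx = -1;  ∫_0^1 x^2 dx = 1/3.
  Sum: 4/5 − 1 + 1/3 = 2/15.
  ∫_0^1 u'(x)^2 dx = ∫_0^1 (16*x^2 - 8*x + 1) dx. Term by term:
    ∫_0^1 16*x^2 dx = 16/3;  ∫_0^1 -8*x dx = -4;  ∫_0^1 1 dx = 1.
  Sum: 16/3 − 4 + 1 = 7/3.
Adding: ||u||_{H^1}^2 = 2/15 + 7/3 = 37/15.


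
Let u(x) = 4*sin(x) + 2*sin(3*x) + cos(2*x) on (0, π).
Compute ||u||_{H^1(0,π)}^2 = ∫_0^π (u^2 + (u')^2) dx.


||u||_{H^1(0,π)}^2 = -8/3 + 77*π/2

u'(x) = -2*sin(2*x) + 4*cos(x) + 6*cos(3*x).
Expand u² and (u')² and integrate term by term on (0, π), using: for integers n ≥ 1, ∫_0^π sin²(nx) dx = ∫_0^π cos²(nx) dx = π/2; for n ≠ n', ∫_0^π sin(nx)sin(n'x) dx = ∫_0^π cos(nx)cos(n'x) dx = 0; and by product-to-sum, ∫_0^π sin(nx)cos(n'x) dx = ½∫_0^π [sin((n+n')x) + sin((n−n')x)] dx, which is 0 when n+n' is even and 2n/(n²−n'²) when n+n' is odd (it need not vanish on (0, π)).
  u² squared terms: (2)²·∫sin(3x)² dx = 4·π/2 = 2*π;  (4)²·∫sin(x)² dx = 16·π/2 = 8*π;  (1)²·∫cos(2x)² dx = 1·π/2 = π/2.
  u² cross terms: 2·(2)·(4)·∫sin(3x)·sin(x) dx = 16·(0) = 0;  2·(2)·(1)·∫sin(3x)·cos(2x) dx = 4·(6/5) = 24/5;  2·(4)·(1)·∫sin(x)·cos(2x) dx = 8·(-2/3) = -16/3.
  So ∫_0^π u² dx = 2*π + 8*π + π/2 + 0 + 24/5 − 16/3 = -8/15 + 21*π/2.
  (u')² squared terms: (-2)²·∫sin(2x)² dx = 4·π/2 = 2*π;  (4)²·∫cos(x)² dx = 16·π/2 = 8*π;  (6)²·∫cos(3x)² dx = 36·π/2 = 18*π.
  (u')² cross terms: 2·(-2)·(4)·∫sin(2x)·cos(x) dx = -16·(4/3) = -64/3;  2·(-2)·(6)·∫sin(2x)·cos(3x) dx = -24·(-4/5) = 96/5;  2·(4)·(6)·∫cos(x)·cos(3x) dx = 48·(0) = 0.
  So ∫_0^π (u')² dx = 2*π + 8*π + 18*π − 64/3 + 96/5 + 0 = -32/15 + 28*π.
||u||_{H^1}^2 = (-8/15 + 21*π/2) + (-32/15 + 28*π) = -8/3 + 77*π/2.


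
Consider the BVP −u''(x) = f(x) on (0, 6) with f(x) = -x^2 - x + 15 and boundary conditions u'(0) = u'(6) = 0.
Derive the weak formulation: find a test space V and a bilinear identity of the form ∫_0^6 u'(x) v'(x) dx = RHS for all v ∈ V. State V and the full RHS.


V = H^1(0, 6) (no boundary constraint on v; u is determined up to an additive constant); weak form: ∫_0^6 u'v' dx = ∫_0^6 (-x^2 - x + 15) v dx for all v ∈ V.

Multiply both sides by a test function v and integrate from 0 to 6:
  ∫_0^6 −u''(x) v(x) dx = ∫_0^6 f(x) v(x) dx.
Integrate the LHS by parts once:
  ∫_0^6 −u'' v dx = −[u'(x) v(x)]_0^6 + ∫_0^6 u'(x) v'(x) dx.
Thus ∫_0^6 u'(x) v'(x) dx = ∫_0^6 f(x) v(x) dx + [u'(x) v(x)]_0^6.
Choose V so that boundary terms are either known or forced to vanish.
u has homogeneous Neumann: u'(0) = u'(6) = 0. So [u' v]_0^6 = 0·v(6) − 0·v(0) = 0 for any v; take V = H^1(0, 6).
Weak formulation: find u (satisfying any essential BC) such that ∫_0^6 u'(x) v'(x) dx = ∫_0^6 f v dx for all v ∈ V (homogeneous Neumann, so boundary terms vanish).
Substituting f(x) = -x^2 - x + 15, the right-hand side is ∫_0^6 (-x^2 - x + 15) v dx.
Compatibility check (pure Neumann): taking v ≡ 1 ∈ V gives 0 = ∫_0^6 f dx + (0) − (0), i.e. ∫_0^6 f dx must equal u'(0) − u'(6) = 0. Indeed ∫_0^6 (-x^2 - x + 15) dx = 0, so the data are compatible. The solution is then unique only up to an additive constant (fix it e.g. by requiring ∫_0^6 u dx = 0).


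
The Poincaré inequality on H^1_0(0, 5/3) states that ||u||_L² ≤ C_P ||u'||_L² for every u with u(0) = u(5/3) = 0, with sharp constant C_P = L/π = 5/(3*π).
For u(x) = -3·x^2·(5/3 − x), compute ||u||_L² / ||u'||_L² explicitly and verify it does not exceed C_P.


||u||_L² / ||u'||_L² = 5*sqrt(14)/42 < C_P = 5/(3*π).

u(x) = -3·x^2·(5/3 − x), so u'(x) = x*(9*x - 10).
u(x) = -3·x^2·(5/3 − x) vanishes at x = 0 and x = 5/3, so u ∈ H^1_0(0, 5/3). Differentiate via the product rule and integrate the resulting polynomials term by term.
  ∫_0^5/3 u² dx = ∫_0^5/3 (9*x^6 - 30*x^5 + 25*x^4) dx. Term by term:
    ∫_0^5/3 9*x^6 dx = 78125/1701;  ∫_0^5/3 -30*x^5 dx = -78125/729;  ∫_0^5/3 25*x^4 dx = 15625/243.
  Sum: 78125/1701 − 78125/729 + 15625/243 = 15625/5103.
  ∫_0^5/3 (u')² dx = ∫_0^5/3 (81*x^4 - 180*x^3 + 100*x^2) dx. Term by term:
    ∫_0^5/3 81*x^4 dx = 625/3;  ∫_0^5/3 -180*x^3 dx = -3125/9;  ∫_0^5/3 100*x^2 dx = 12500/81.
  Sum: 625/3 − 3125/9 + 12500/81 = 1250/81.
∫_0^5/3 u² dx = 15625/5103, so ||u||_L² = 125*sqrt(7)/189.
∫_0^5/3 (u')² dx = 1250/81, so ||u'||_L² = 25*sqrt(2)/9.
Ratio ||u||_L² / ||u'||_L² = 5*sqrt(14)/42.
Sharp Poincaré constant on H^1_0(0, 5/3) is C_P = L/π = 5/(3*π), achieved by sin(3*π/5·x).
A polynomial bump cannot attain the sharp Poincaré constant (only the first sine eigenfunction does), so the ratio is strictly less than C_P, consistent with ||u||_L² ≤ C_P ||u'||_L².


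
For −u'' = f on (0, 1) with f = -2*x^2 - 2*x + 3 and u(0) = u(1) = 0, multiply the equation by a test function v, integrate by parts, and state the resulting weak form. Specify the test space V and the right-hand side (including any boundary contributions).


V = H^1_0(0, 1) (so v(0) = v(1) = 0); weak form: ∫_0^1 u'v' dx = ∫_0^1 (-2*x^2 - 2*x + 3) v dx for all v ∈ V.

Multiply both sides by a test function v and integrate from 0 to 1:
  ∫_0^1 −u''(x) v(x) dx = ∫_0^1 f(x) v(x) dx.
Integrate the LHS by parts once:
  ∫_0^1 −u'' v dx = −[u'(x) v(x)]_0^1 + ∫_0^1 u'(x) v'(x) dx.
Thus ∫_0^1 u'(x) v'(x) dx = ∫_0^1 f(x) v(x) dx + [u'(x) v(x)]_0^1.
Choose V so that boundary terms are either known or forced to vanish.
u is Dirichlet: u(0) = u(1) = 0. Let V = H^1_0(0, 1); then v(0) = v(1) = 0, and [u' v]_0^1 = 0.
Weak formulation: find u (satisfying any essential BC) such that ∫_0^1 u'(x) v'(x) dx = ∫_0^1 f v dx for all v ∈ V.
Substituting f(x) = -2*x^2 - 2*x + 3, the right-hand side is ∫_0^1 (-2*x^2 - 2*x + 3) v dx.


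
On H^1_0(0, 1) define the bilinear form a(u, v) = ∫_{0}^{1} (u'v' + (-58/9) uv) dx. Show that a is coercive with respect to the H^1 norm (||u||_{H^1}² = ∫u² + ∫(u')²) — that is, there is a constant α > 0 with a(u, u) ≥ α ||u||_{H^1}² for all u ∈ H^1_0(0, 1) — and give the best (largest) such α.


α = (-58/9 + π^2)/(1 + π^2)

Coercivity of a(·,·) on H^1_0(0, 1) means a(u, u) ≥ α ||u||_{H^1}² for every u ∈ H^1_0.
The interval has length L = 1, and Poincaré/coercivity depend only on L. Here a(u, u) = ∫(u')² + (-58/9)·∫u².
Here c = -58/9 < 0 with |c| < (π/L)² = π^2, so coercivity still holds. The condition a(u,u) ≥ α||u||_{H^1}² reads (1−α)∫(u')² ≥ (α−c)∫u². Any admissible α is ≤ 1 (rapidly oscillating u have ∫u²/∫(u')² → 0), and α = 1 would force 0 ≥ (1−c)∫u², impossible since c < 1; so 1−α > 0. By the sharp Poincaré inequality on H^1_0 of an interval of length L, ∫(u')² ≥ (π/L)²∫u² with equality for the first sine mode sin(π(x−x₀)/L) (x₀ the left endpoint), so the inequality holds for all u iff (1−α)(π/L)² ≥ α − c, i.e. α ≤ ((π/L)² + c)/((π/L)² + 1) = (1 + c(L/π)²)/(1 + (L/π)²). (Direct route, valid since c ≤ 0: Poincaré gives c∫u² ≥ c(L/π)²∫(u')², so a(u,u) ≥ (1 + c(L/π)²)∫(u')², while ||u||_{H^1}² ≤ (1 + (L/π)²)∫(u')²; dividing yields the same α.) With (π/L)² = π^2 and c = -58/9, the largest admissible constant is α = ((π/L)² + c)/((π/L)² + 1).
Simplifying, α = (-58/9 + π^2)/(1 + π^2).


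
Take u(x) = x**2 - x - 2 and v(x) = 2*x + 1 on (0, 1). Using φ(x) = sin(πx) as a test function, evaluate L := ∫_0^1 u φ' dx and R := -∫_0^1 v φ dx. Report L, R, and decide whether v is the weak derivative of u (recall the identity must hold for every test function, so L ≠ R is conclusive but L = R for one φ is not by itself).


LHS = 0, RHS = -4/π. No, v is not the weak derivative of u.

u(x) = x**2 - x - 2, classical derivative u'(x) = 2*x - 1.
φ(x) = sin(πx), so φ'(x) = π*cos(π*x).
Note φ(0) = φ(1) = 0, so the boundary term u·φ vanishes.
LHS = ∫_0^1 u(x) φ'(x) dx = ∫_0^1 (π*x^2*cos(π*x) - π*x*cos(π*x) - 2*π*cos(π*x)) dx. Term by term:
  ∫_0^1 -2*π*cos(π*x) dx = 0;  ∫_0^1 π*x^2*cos(π*x) dx = -2/π;  ∫_0^1 -π*x*cos(π*x) dx = 2/π.
Sum: 0 − 2/π + 2/π = 0.
So LHS = 0.
∫_0^1 v(x) φ(x) dx = ∫_0^1 (2*x*sin(π*x) + sin(π*x)) dx. Term by term:
  ∫_0^1 2*x*sin(π*x) dx = 2/π;  ∫_0^1 sin(π*x) dx = 2/π.
Sum: 2/π + 2/π = 4/π.
So RHS = -∫_0^1 v(x) φ(x) dx = -4/π.
LHS − RHS = 4/π ≠ 0, so the identity fails.
(For a valid weak derivative the identity must hold for EVERY test function, in particular this one. The failure shows v is NOT the weak derivative of u.)
Correct weak derivative would be u'(x) = 2*x - 1.


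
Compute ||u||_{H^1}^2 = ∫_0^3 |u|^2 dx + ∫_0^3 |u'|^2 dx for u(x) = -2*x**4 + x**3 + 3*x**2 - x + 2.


||u||_{H^1}^2 = 506622/35

The H^1 norm (squared) on an interval (0, L) is
  ||u||_{H^1}^2 = ∫_0^L u(x)^2 dx + ∫_0^L u'(x)^2 dx.
Compute u'(x) = -8*x**3 + 3*x**2 + 6*x - 1.
Then u(x)^2 = 4*x**8 - 4*x**7 - 11*x**6 + 10*x**5 - x**4 - 2*x**3 + 13*x**2 - 4*x + 4 and u'(x)^2 = 64*x**6 - 48*x**5 - 87*x**4 + 52*x**3 + 30*x**2 - 12*x + 1.
Integrate each monomial from 0 to 3 using ∫_0^3 c·x^n dx = c·3^(n+1)/(n+1):
  ∫_0^3 u(x)^2 dx = ∫_0^3 (4*x^8 - 4*x^7 - 11*x^6 + 10*x^5 - x^4 - 2*x^3 + 13*x^2 - 4*x + 4) dx. Term by term:
    ∫_0^3 4*x^8 dx = 8748;  ∫_0^3 -4*x^7 dx = -6561/2;  ∫_0^3 -11*x^6 dx = -24057/7;
    ∫_0^3 10*x^5 dx = 1215;  ∫_0^3 -x^4 dx = -243/5;  ∫_0^3 -2*x^3 dx = -81/2;
    ∫_0^3 13*x^2 dx = 117;  ∫_0^3 -4*x dx = -18;  ∫_0^3 4 dx = 12.
  Sum: 8748 − 6561/2 − 24057/7 + 1215 − 243/5 − 81/2 + 117 − 18 + 12 = 114369/35.
  ∫_0^3 u'(x)^2 dx = ∫_0^3 (64*x^6 - 48*x^5 - 87*x^4 + 52*x^3 + 30*x^2 - 12*x + 1) dx. Term by term:
    ∫_0^3 64*x^6 dx = 139968/7;  ∫_0^3 -48*x^5 dx = -5832;  ∫_0^3 -87*x^4 dx = -21141/5;
    ∫_0^3 52*x^3 dx = 1053;  ∫_0^3 30*x^2 dx = 270;  ∫_0^3 -12*x dx = -54;
    ∫_0^3 1 dx = 3.
  Sum: 139968/7 − 5832 − 21141/5 + 1053 + 270 − 54 + 3 = 392253/35.
Adding: ||u||_{H^1}^2 = 114369/35 + 392253/35 = 506622/35.


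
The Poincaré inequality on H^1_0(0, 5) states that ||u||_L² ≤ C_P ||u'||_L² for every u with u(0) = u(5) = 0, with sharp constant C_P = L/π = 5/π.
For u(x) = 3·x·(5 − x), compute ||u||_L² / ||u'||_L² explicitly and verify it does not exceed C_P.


||u||_L² / ||u'||_L² = sqrt(10)/2 < C_P = 5/π.

u(x) = 3·x·(5 − x), so u'(x) = 15 - 6*x.
u(x) = 3·x·(5 − x) vanishes at x = 0 and x = 5, so u ∈ H^1_0(0, 5). Differentiate via the product rule and integrate the resulting polynomials term by term.
  ∫_0^5 u² dx = ∫_0^5 (9*x^4 - 90*x^3 + 225*x^2) dx. Term by term:
    ∫_0^5 9*x^4 dx = 5625;  ∫_0^5 -90*x^3 dx = -28125/2;  ∫_0^5 225*x^2 dx = 9375.
  Sum: 5625 − 28125/2 + 9375 = 1875/2.
  ∫_0^5 (u')² dx = ∫_0^5 (36*x^2 - 180*x + 225) dx. Term by term:
    ∫_0^5 36*x^2 dx = 1500;  ∫_0^5 -180*x dx = -2250;  ∫_0^5 225 dx = 1125.
  Sum: 1500 − 2250 + 1125 = 375.
∫_0^5 u² dx = 1875/2, so ||u||_L² = 25*sqrt(6)/2.
∫_0^5 (u')² dx = 375, so ||u'||_L² = 5*sqrt(15).
Ratio ||u||_L² / ||u'||_L² = sqrt(10)/2.
Sharp Poincaré constant on H^1_0(0, 5) is C_P = L/π = 5/π, achieved by sin(π/5·x).
A polynomial bump cannot attain the sharp Poincaré constant (only the first sine eigenfunction does), so the ratio is strictly less than C_P, consistent with ||u||_L² ≤ C_P ||u'||_L².


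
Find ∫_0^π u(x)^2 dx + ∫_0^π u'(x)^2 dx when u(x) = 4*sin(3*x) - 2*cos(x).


||u||_{H^1(0,π)}^2 = 84*π

u'(x) = 2*sin(x) + 12*cos(3*x).
Expand u² and (u')² and integrate term by term on (0, π), using: for integers n ≥ 1, ∫_0^π sin²(nx) dx = ∫_0^π cos²(nx) dx = π/2; for n ≠ n', ∫_0^π sin(nx)sin(n'x) dx = ∫_0^π cos(nx)cos(n'x) dx = 0; and by product-to-sum, ∫_0^π sin(nx)cos(n'x) dx = ½∫_0^π [sin((n+n')x) + sin((n−n')x)] dx, which is 0 when n+n' is even and 2n/(n²−n'²) when n+n' is odd (it need not vanish on (0, π)).
  u² squared terms: (-2)²·∫cos(x)² dx = 4·π/2 = 2*π;  (4)²·∫sin(3x)² dx = 16·π/2 = 8*π.
  u² cross terms: 2·(-2)·(4)·∫cos(x)·sin(3x) dx = -16·(0) = 0.
  So ∫_0^π u² dx = 2*π + 8*π + 0 = 10*π.
  (u')² squared terms: (2)²·∫sin(x)² dx = 4·π/2 = 2*π;  (12)²·∫cos(3x)² dx = 144·π/2 = 72*π.
  (u')² cross terms: 2·(2)·(12)·∫sin(x)·cos(3x) dx = 48·(0) = 0.
  So ∫_0^π (u')² dx = 2*π + 72*π + 0 = 74*π.
||u||_{H^1}^2 = (10*π) + (74*π) = 84*π.


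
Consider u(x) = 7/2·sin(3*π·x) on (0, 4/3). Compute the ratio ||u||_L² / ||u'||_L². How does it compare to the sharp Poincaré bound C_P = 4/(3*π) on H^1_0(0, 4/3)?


||u||_L² / ||u'||_L² = 1/(3*π) < C_P = 4/(3*π).

u(x) = 7/2·sin(3*π·x), so u'(x) = 21*π*cos(3*π*x)/2.
Writing u(x) = A·sin(kπx/L) with A = 7/2 and k = 4, use ∫_0^L sin²(kπx/L) dx = L/2 and ∫_0^L cos²(kπx/L) dx = L/2.
u² = 49/4·sin²(3*π·x) and (u')² = 441*π^2/4·cos²(3*π·x), and each of sin², cos² integrates to L/2 = 2/3 over (0, 4/3).
∫_0^4/3 u² dx = 49/6, so ||u||_L² = 7*sqrt(6)/6.
∫_0^4/3 (u')² dx = 147*π^2/2, so ||u'||_L² = 7*sqrt(6)*π/2.
Ratio ||u||_L² / ||u'||_L² = 1/(3*π).
Sharp Poincaré constant on H^1_0(0, 4/3) is C_P = L/π = 4/(3*π), achieved by sin(3*π/4·x).
This is the k = 4 harmonic; the ratio L/(kπ) is strictly less than C_P = L/π, consistent with the sharp inequality ||u||_L² ≤ C_P ||u'||_L².


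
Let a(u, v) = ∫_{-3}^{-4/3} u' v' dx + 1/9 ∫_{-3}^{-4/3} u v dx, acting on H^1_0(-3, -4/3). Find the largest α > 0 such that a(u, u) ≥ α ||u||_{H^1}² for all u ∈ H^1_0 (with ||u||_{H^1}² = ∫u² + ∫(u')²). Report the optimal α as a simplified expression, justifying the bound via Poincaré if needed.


α = (25 + 81*π^2)/(9*(25 + 9*π^2))

Coercivity of a(·,·) on H^1_0(-3, -4/3) means a(u, u) ≥ α ||u||_{H^1}² for every u ∈ H^1_0.
The interval has length L = 5/3, and Poincaré/coercivity depend only on L. Here a(u, u) = ∫(u')² + (1/9)·∫u².
Here 0 < c = 1/9 < 1. The condition a(u,u) ≥ α||u||_{H^1}² reads (1−α)∫(u')² ≥ (α−c)∫u². Any admissible α is ≤ 1 (rapidly oscillating u have ∫u²/∫(u')² → 0), and α = 1 would force 0 ≥ (1−c)∫u², impossible since c < 1; so 1−α > 0. By the sharp Poincaré inequality on H^1_0 of an interval of length L, ∫(u')² ≥ (π/L)²∫u² with equality for the first sine mode sin(π(x−x₀)/L) (x₀ the left endpoint), so the inequality holds for all u iff (1−α)(π/L)² ≥ α − c, i.e. α ≤ ((π/L)² + c)/((π/L)² + 1) = (1 + c(L/π)²)/(1 + (L/π)²). With (π/L)² = 9*π^2/25 and c = 1/9, the largest admissible constant is α = ((π/L)² + c)/((π/L)² + 1).
Simplifying, α = (25 + 81*π^2)/(9*(25 + 9*π^2)).


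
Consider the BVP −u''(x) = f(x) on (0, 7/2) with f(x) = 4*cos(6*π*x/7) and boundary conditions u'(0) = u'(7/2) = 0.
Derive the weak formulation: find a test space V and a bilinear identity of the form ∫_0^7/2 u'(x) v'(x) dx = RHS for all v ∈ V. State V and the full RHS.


V = H^1(0, 7/2) (no boundary constraint on v; u is determined up to an additive constant); weak form: ∫_0^7/2 u'v' dx = ∫_0^7/2 (4*cos(6*π*x/7)) v dx for all v ∈ V.

Multiply both sides by a test function v and integrate from 0 to 7/2:
  ∫_0^7/2 −u''(x) v(x) dx = ∫_0^7/2 f(x) v(x) dx.
Integrate the LHS by parts once:
  ∫_0^7/2 −u'' v dx = −[u'(x) v(x)]_0^7/2 + ∫_0^7/2 u'(x) v'(x) dx.
Thus ∫_0^7/2 u'(x) v'(x) dx = ∫_0^7/2 f(x) v(x) dx + [u'(x) v(x)]_0^7/2.
Choose V so that boundary terms are either known or forced to vanish.
u has homogeneous Neumann: u'(0) = u'(7/2) = 0. So [u' v]_0^7/2 = 0·v(7/2) − 0·v(0) = 0 for any v; take V = H^1(0, 7/2).
Weak formulation: find u (satisfying any essential BC) such that ∫_0^7/2 u'(x) v'(x) dx = ∫_0^7/2 f v dx for all v ∈ V (homogeneous Neumann, so boundary terms vanish).
Substituting f(x) = 4*cos(6*π*x/7), the right-hand side is ∫_0^7/2 (4*cos(6*π*x/7)) v dx.
Compatibility check (pure Neumann): taking v ≡ 1 ∈ V gives 0 = ∫_0^7/2 f dx + (0) − (0), i.e. ∫_0^7/2 f dx must equal u'(0) − u'(7/2) = 0. Indeed ∫_0^7/2 (4*cos(6*π*x/7)) dx = 0, so the data are compatible. The solution is then unique only up to an additive constant (fix it e.g. by requiring ∫_0^7/2 u dx = 0).


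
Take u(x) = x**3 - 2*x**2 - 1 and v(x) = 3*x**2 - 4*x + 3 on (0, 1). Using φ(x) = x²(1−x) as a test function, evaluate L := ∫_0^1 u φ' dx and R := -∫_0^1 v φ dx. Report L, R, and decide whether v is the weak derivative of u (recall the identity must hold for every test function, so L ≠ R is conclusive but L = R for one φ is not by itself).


LHS = 1/10, RHS = -3/20. No, v is not the weak derivative of u.

u(x) = x**3 - 2*x**2 - 1, classical derivative u'(x) = 3*x**2 - 4*x.
φ(x) = x²(1−x), so φ'(x) = x*(2 - 3*x).
Note φ(0) = φ(1) = 0, so the boundary term u·φ vanishes.
LHS = ∫_0^1 u(x) φ'(x) dx = ∫_0^1 (-3*x^5 + 8*x^4 - 4*x^3 + 3*x^2 - 2*x) dx. Term by term:
  ∫_0^1 -3*x^5 dx = -1/2;  ∫_0^1 8*x^4 dx = 8/5;  ∫_0^1 -4*x^3 dx = -1;
  ∫_0^1 3*x^2 dx = 1;  ∫_0^1 -2*x dx = -1.
Sum: -1/2 + 8/5 − 1 + 1 − 1 = 1/10.
So LHS = 1/10.
∫_0^1 v(x) φ(x) dx = ∫_0^1 (-3*x^5 + 7*x^4 - 7*x^3 + 3*x^2) dx. Term by term:
  ∫_0^1 -3*x^5 dx = -1/2;  ∫_0^1 7*x^4 dx = 7/5;  ∫_0^1 -7*x^3 dx = -7/4;
  ∫_0^1 3*x^2 dx = 1.
Sum: -1/2 + 7/5 − 7/4 + 1 = 3/20.
So RHS = -∫_0^1 v(x) φ(x) dx = -3/20.
LHS − RHS = 1/4 ≠ 0, so the identity fails.
(For a valid weak derivative the identity must hold for EVERY test function, in particular this one. The failure shows v is NOT the weak derivative of u.)
Correct weak derivative would be u'(x) = 3*x**2 - 4*x.


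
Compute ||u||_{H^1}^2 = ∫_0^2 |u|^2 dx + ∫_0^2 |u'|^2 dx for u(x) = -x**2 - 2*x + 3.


||u||_{H^1}^2 = 686/15

The H^1 norm (squared) on an interval (0, L) is
  ||u||_{H^1}^2 = ∫_0^L u(x)^2 dx + ∫_0^L u'(x)^2 dx.
Compute u'(x) = -2*x - 2.
Then u(x)^2 = x**4 + 4*x**3 - 2*x**2 - 12*x + 9 and u'(x)^2 = 4*x**2 + 8*x + 4.
Integrate each monomial from 0 to 2 using ∫_0^2 c·x^n dx = c·2^(n+1)/(n+1):
  ∫_0^2 u(x)^2 dx = ∫_0^2 (x^4 + 4*x^3 - 2*x^2 - 12*x + 9) dx. Term by term:
    ∫_0^2 x^4 dx = 32/5;  ∫_0^2 4*x^3 dx = 16;  ∫_0^2 -2*x^2 dx = -16/3;
    ∫_0^2 -12*x dx = -24;  ∫_0^2 9 dx = 18.
  Sum: 32/5 + 16 − 16/3 − 24 + 18 = 166/15.
  ∫_0^2 u'(x)^2 dx = ∫_0^2 (4*x^2 + 8*x + 4) dx. Term by term:
    ∫_0^2 4*x^2 dx = 32/3;  ∫_0^2 8*x dx = 16;  ∫_0^2 4 dx = 8.
  Sum: 32/3 + 16 + 8 = 104/3.
Adding: ||u||_{H^1}^2 = 166/15 + 104/3 = 686/15.


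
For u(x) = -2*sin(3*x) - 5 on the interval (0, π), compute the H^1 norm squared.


||u||_{H^1(0,π)}^2 = 40/3 + 45*π

u'(x) = -6*cos(3*x).
Expand u² and (u')² and integrate term by term on (0, π), using: for integers n ≥ 1, ∫_0^π sin²(nx) dx = ∫_0^π cos²(nx) dx = π/2; for n ≠ n', ∫_0^π sin(nx)sin(n'x) dx = ∫_0^π cos(nx)cos(n'x) dx = 0; and by product-to-sum, ∫_0^π sin(nx)cos(n'x) dx = ½∫_0^π [sin((n+n')x) + sin((n−n')x)] dx, which is 0 when n+n' is even and 2n/(n²−n'²) when n+n' is odd (it need not vanish on (0, π)). For the constant mode: ∫_0^π 1 dx = π, ∫_0^π cos(nx) dx = 0, ∫_0^π sin(nx) dx = (1−(−1)^n)/n.
  u² squared terms: (-5)²·∫1 dx = 25·π = 25*π;  (-2)²·∫sin(3x)² dx = 4·π/2 = 2*π.
  u² cross terms: 2·(-5)·(-2)·∫1·sin(3x) dx = 20·(2/3) = 40/3.
  So ∫_0^π u² dx = 25*π + 2*π + 40/3 = 40/3 + 27*π.
  (u')² squared terms: (-6)²·∫cos(3x)² dx = 36·π/2 = 18*π.
  So ∫_0^π (u')² dx = 18*π.
||u||_{H^1}^2 = (40/3 + 27*π) + (18*π) = 40/3 + 45*π.


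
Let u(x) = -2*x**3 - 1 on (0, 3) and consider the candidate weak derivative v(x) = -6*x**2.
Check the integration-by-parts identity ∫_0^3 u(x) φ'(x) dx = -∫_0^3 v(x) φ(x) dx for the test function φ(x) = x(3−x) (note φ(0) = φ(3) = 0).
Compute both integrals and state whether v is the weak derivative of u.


LHS = 729/10, RHS = 729/10. Yes, v = u' weakly.

u(x) = -2*x**3 - 1, classical derivative u'(x) = -6*x**2.
φ(x) = x(3−x), so φ'(x) = 3 - 2*x.
Note φ(0) = φ(3) = 0, so the boundary term u·φ vanishes.
LHS = ∫_0^3 u(x) φ'(x) dx = ∫_0^3 (4*x^4 - 6*x^3 + 2*x - 3) dx. Term by term:
  ∫_0^3 4*x^4 dx = 972/5;  ∫_0^3 -6*x^3 dx = -243/2;  ∫_0^3 2*x dx = 9;
  ∫_0^3 -3 dx = -9.
Sum: 972/5 − 243/2 + 9 − 9 = 729/10.
So LHS = 729/10.
∫_0^3 v(x) φ(x) dx = ∫_0^3 (6*x^4 - 18*x^3) dx. Term by term:
  ∫_0^3 6*x^4 dx = 1458/5;  ∫_0^3 -18*x^3 dx = -729/2.
Sum: 1458/5 − 729/2 = -729/10.
So RHS = -∫_0^3 v(x) φ(x) dx = 729/10.
LHS = RHS, so the identity holds for this test φ.
Moreover u is smooth here and v(x) = u'(x) = -6*x**2 pointwise, so the identity holds for every test function. Hence v is the weak derivative of u.


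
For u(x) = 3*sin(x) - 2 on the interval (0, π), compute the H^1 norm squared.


||u||_{H^1(0,π)}^2 = -24 + 13*π

u'(x) = 3*cos(x).
Expand u² and (u')² and integrate term by term on (0, π), using: for integers n ≥ 1, ∫_0^π sin²(nx) dx = ∫_0^π cos²(nx) dx = π/2; for n ≠ n', ∫_0^π sin(nx)sin(n'x) dx = ∫_0^π cos(nx)cos(n'x) dx = 0; and by product-to-sum, ∫_0^π sin(nx)cos(n'x) dx = ½∫_0^π [sin((n+n')x) + sin((n−n')x)] dx, which is 0 when n+n' is even and 2n/(n²−n'²) when n+n' is odd (it need not vanish on (0, π)). For the constant mode: ∫_0^π 1 dx = π, ∫_0^π cos(nx) dx = 0, ∫_0^π sin(nx) dx = (1−(−1)^n)/n.
  u² squared terms: (-2)²·∫1 dx = 4·π = 4*π;  (3)²·∫sin(x)² dx = 9·π/2 = 9*π/2.
  u² cross terms: 2·(-2)·(3)·∫1·sin(x) dx = -12·(2) = -24.
  So ∫_0^π u² dx = 4*π + 9*π/2 − 24 = -24 + 17*π/2.
  (u')² squared terms: (3)²·∫cos(x)² dx = 9·π/2 = 9*π/2.
  So ∫_0^π (u')² dx = 9*π/2.
||u||_{H^1}^2 = (-24 + 17*π/2) + (9*π/2) = -24 + 13*π.


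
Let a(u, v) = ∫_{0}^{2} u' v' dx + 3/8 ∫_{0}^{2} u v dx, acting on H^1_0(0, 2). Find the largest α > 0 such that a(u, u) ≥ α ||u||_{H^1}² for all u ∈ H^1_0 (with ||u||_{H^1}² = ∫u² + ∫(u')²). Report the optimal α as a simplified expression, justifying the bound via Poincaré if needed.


α = (3/2 + π^2)/(4 + π^2)

Coercivity of a(·,·) on H^1_0(0, 2) means a(u, u) ≥ α ||u||_{H^1}² for every u ∈ H^1_0.
The interval has length L = 2, and Poincaré/coercivity depend only on L. Here a(u, u) = ∫(u')² + (3/8)·∫u².
Here 0 < c = 3/8 < 1. The condition a(u,u) ≥ α||u||_{H^1}² reads (1−α)∫(u')² ≥ (α−c)∫u². Any admissible α is ≤ 1 (rapidly oscillating u have ∫u²/∫(u')² → 0), and α = 1 would force 0 ≥ (1−c)∫u², impossible since c < 1; so 1−α > 0. By the sharp Poincaré inequality on H^1_0 of an interval of length L, ∫(u')² ≥ (π/L)²∫u² with equality for the first sine mode sin(π(x−x₀)/L) (x₀ the left endpoint), so the inequality holds for all u iff (1−α)(π/L)² ≥ α − c, i.e. α ≤ ((π/L)² + c)/((π/L)² + 1) = (1 + c(L/π)²)/(1 + (L/π)²). With (π/L)² = π^2/4 and c = 3/8, the largest admissible constant is α = ((π/L)² + c)/((π/L)² + 1).
Simplifying, α = (3/2 + π^2)/(4 + π^2).


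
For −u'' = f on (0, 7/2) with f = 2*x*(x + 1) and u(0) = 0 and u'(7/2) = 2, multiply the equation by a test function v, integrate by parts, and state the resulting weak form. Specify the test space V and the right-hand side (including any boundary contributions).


V = {v ∈ H^1(0, 7/2) : v(0) = 0} (test functions vanish at x = 0 where u is specified); weak form: ∫_0^7/2 u'v' dx = ∫_0^7/2 (2*x*(x + 1)) v dx + 2·v(7/2) for all v ∈ V.

Multiply both sides by a test function v and integrate from 0 to 7/2:
  ∫_0^7/2 −u''(x) v(x) dx = ∫_0^7/2 f(x) v(x) dx.
Integrate the LHS by parts once:
  ∫_0^7/2 −u'' v dx = −[u'(x) v(x)]_0^7/2 + ∫_0^7/2 u'(x) v'(x) dx.
Thus ∫_0^7/2 u'(x) v'(x) dx = ∫_0^7/2 f(x) v(x) dx + [u'(x) v(x)]_0^7/2.
Choose V so that boundary terms are either known or forced to vanish.
Mixed BC: u(0) = 0 (Dirichlet) and u'(7/2) = 2 (Neumann). Define V = {v ∈ H^1(0, 7/2) : v(0) = 0}. Then [u' v]_0^7/2 = u'(7/2)·v(7/2) − u'(0)·0 = 2·v(7/2).
Weak formulation: find u (satisfying any essential BC) such that ∫_0^7/2 u'(x) v'(x) dx = ∫_0^7/2 f v dx + 2·v(7/2) for all v ∈ V (Dirichlet at 0 absorbed into V; Neumann datum at x = 7/2 contributes the boundary term).
Substituting f(x) = 2*x*(x + 1), the right-hand side is ∫_0^7/2 (2*x*(x + 1)) v dx + 2·v(7/2).


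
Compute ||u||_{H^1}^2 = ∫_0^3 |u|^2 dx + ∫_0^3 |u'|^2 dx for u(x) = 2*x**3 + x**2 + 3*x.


||u||_{H^1}^2 = 367263/70

The H^1 norm (squared) on an interval (0, L) is
  ||u||_{H^1}^2 = ∫_0^L u(x)^2 dx + ∫_0^L u'(x)^2 dx.
Compute u'(x) = 6*x**2 + 2*x + 3.
Then u(x)^2 = 4*x**6 + 4*x**5 + 13*x**4 + 6*x**3 + 9*x**2 and u'(x)^2 = 36*x**4 + 24*x**3 + 40*x**2 + 12*x + 9.
Integrate each monomial from 0 to 3 using ∫_0^3 c·x^n dx = c·3^(n+1)/(n+1):
  ∫_0^3 u(x)^2 dx = ∫_0^3 (4*x^6 + 4*x^5 + 13*x^4 + 6*x^3 + 9*x^2) dx. Term by term:
    ∫_0^3 4*x^6 dx = 8748/7;  ∫_0^3 4*x^5 dx = 486;  ∫_0^3 13*x^4 dx = 3159/5;
    ∫_0^3 6*x^3 dx = 243/2;  ∫_0^3 9*x^2 dx = 81.
  Sum: 8748/7 + 486 + 3159/5 + 243/2 + 81 = 179901/70.
  ∫_0^3 u'(x)^2 dx = ∫_0^3 (36*x^4 + 24*x^3 + 40*x^2 + 12*x + 9) dx. Term by term:
    ∫_0^3 36*x^4 dx = 8748/5;  ∫_0^3 24*x^3 dx = 486;  ∫_0^3 40*x^2 dx = 360;
    ∫_0^3 12*x dx = 54;  ∫_0^3 9 dx = 27.
  Sum: 8748/5 + 486 + 360 + 54 + 27 = 13383/5.
Adding: ||u||_{H^1}^2 = 179901/70 + 13383/5 = 367263/70.
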